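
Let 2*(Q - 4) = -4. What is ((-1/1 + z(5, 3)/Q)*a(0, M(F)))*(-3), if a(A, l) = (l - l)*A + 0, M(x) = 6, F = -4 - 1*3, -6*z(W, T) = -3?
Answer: 0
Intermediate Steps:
Q = 2 (Q = 4 + (½)*(-4) = 4 - 2 = 2)
z(W, T) = ½ (z(W, T) = -⅙*(-3) = ½)
F = -7 (F = -4 - 3 = -7)
a(A, l) = 0 (a(A, l) = 0*A + 0 = 0 + 0 = 0)
((-1/1 + z(5, 3)/Q)*a(0, M(F)))*(-3) = ((-1/1 + (½)/2)*0)*(-3) = ((-1*1 + (½)*(½))*0)*(-3) = ((-1 + ¼)*0)*(-3) = -¾*0*(-3) = 0*(-3) = 0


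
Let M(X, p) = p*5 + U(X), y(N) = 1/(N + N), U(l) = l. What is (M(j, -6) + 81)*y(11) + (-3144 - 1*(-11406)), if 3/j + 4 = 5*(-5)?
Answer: 2636316/319 ≈ 8264.3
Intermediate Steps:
j = -3/29 (j = 3/(-4 + 5*(-5)) = 3/(-4 - 25) = 3/(-29) = 3*(-1/29) = -3/29 ≈ -0.10345)
y(N) = 1/(2*N)
M(X, p) = X + 5*p (M(X, p) = p*5 + X = 5*p + X = X + 5*p)
(M(j, -6) + 81)*y(11) + (-3144 - 1*(-11406)) = ((-3/29 + 5*(-6)) + 81)*((½)/11) + (-3144 - 1*(-11406)) = ((-3/29 - 30) + 81)*((½)*(1/11)) + (-3144 + 11406) = (-873/29 + 81)*(1/22) + 8262 = (1476/29)*(1/22) + 8262 = 738/319 + 8262 = 2636316/319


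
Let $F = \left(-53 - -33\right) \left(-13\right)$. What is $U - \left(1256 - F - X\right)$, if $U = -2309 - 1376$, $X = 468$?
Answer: $-4213$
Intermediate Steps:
$F = 260$ ($F = \left(-53 + 33\right) \left(-13\right) = \left(-20\right) \left(-13\right) = 260$)
$U = -3685$ ($U = -2309 - 1376 = -3685$)
$U - \left(1256 - F - X\right) = -3685 + \left(\left(468 + 260\right) - 1256\right) = -3685 + \left(728 - 1256\right) = -3685 - 528 = -4213$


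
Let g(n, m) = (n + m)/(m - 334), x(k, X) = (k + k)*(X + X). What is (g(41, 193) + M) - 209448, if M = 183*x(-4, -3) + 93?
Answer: -9426915/47 ≈ -2.0057e+5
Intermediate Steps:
x(k, X) = 4*X*k (x(k, X) = (2*k)*(2*X) = 4*X*k)
g(n, m) = (m + n)/(-334 + m)
M = 8877 (M = 183*(4*(-3)*(-4)) + 93 = 183*48 + 93 = 8784 + 93 = 8877)
(g(41, 193) + M) - 209448 = ((193 + 41)/(-334 + 193) + 8877) - 209448 = (234/(-141) + 8877) - 209448 = (-1/141*234 + 8877) - 209448 = (-78/47 + 8877) - 209448 = 417141/47 - 209448 = -9426915/47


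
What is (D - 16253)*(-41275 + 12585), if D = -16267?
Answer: 932998800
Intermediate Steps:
(D - 16253)*(-41275 + 12585) = (-16267 - 16253)*(-41275 + 12585) = -32520*(-28690) = 932998800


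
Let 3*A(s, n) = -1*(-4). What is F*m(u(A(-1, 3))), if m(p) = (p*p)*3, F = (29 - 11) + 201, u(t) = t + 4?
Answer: 18688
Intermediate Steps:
A(s, n) = 4/3 (A(s, n) = (-1*(-4))/3 = (⅓)*4 = 4/3)
u(t) = 4 + t
F = 219 (F = 18 + 201 = 219)
m(p) = 3*p² (m(p) = p²*3 = 3*p²)
F*m(u(A(-1, 3))) = 219*(3*(4 + 4/3)²) = 219*(3*(16/3)²) = 219*(3*(256/9)) = 219*(256/3) = 18688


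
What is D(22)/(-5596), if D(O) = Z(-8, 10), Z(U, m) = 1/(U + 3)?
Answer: 1/27980 ≈ 3.5740e-5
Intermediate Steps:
Z(U, m) = 1/(3 + U)
D(O) = -⅕ (D(O) = 1/(3 - 8) = 1/(-5) = -⅕)
D(22)/(-5596) = -⅕/(-5596) = -⅕*(-1/5596) = 1/27980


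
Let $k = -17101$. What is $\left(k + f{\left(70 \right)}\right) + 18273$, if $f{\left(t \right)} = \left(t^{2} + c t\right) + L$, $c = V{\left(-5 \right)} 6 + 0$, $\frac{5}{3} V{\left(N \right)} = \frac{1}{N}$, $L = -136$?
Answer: $\frac{29428}{5} \approx 5885.6$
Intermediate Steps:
$V{\left(N \right)} = \frac{3}{5 N}$
$c = - \frac{18}{25}$ ($c = \frac{3}{5 \left(-5\right)} 6 + 0 = \frac{3}{5} \left(- \frac{1}{5}\right) 6 + 0 = \left(- \frac{3}{25}\right) 6 + 0 = - \frac{18}{25} + 0 = - \frac{18}{25} \approx -0.72$)
$f{\left(t \right)} = -136 + t^{2} - \frac{18 t}{25}$ ($f{\left(t \right)} = \left(t^{2} - \frac{18 t}{25}\right) - 136 = -136 + t^{2} - \frac{18 t}{25}$)
$\left(k + f{\left(70 \right)}\right) + 18273 = \left(-17101 - \left(\frac{932}{5} - 4900\right)\right) + 18273 = \left(-17101 - - \frac{23568}{5}\right) + 18273 = \left(-17101 + \frac{23568}{5}\right) + 18273 = - \frac{61937}{5} + 18273 = \frac{29428}{5}$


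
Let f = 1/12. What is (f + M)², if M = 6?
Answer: 5329/144 ≈ 37.007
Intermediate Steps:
f = 1/12 ≈ 0.083333
(f + M)² = (1/12 + 6)² = (73/12)² = 5329/144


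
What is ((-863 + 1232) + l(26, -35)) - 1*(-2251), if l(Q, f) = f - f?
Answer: 2620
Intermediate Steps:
l(Q, f) = 0
((-863 + 1232) + l(26, -35)) - 1*(-2251) = ((-863 + 1232) + 0) - 1*(-2251) = (369 + 0) + 2251 = 369 + 2251 = 2620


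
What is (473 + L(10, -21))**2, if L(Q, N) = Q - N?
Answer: 254016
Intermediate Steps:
(473 + L(10, -21))**2 = (473 + (10 - 1*(-21)))**2 = (473 + (10 + 21))**2 = (473 + 31)**2 = 504**2 = 254016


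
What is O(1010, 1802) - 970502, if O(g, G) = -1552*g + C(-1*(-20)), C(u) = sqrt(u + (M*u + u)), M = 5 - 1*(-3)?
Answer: -2538022 + 10*sqrt(2) ≈ -2.5380e+6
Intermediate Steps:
M = 8 (M = 5 + 3 = 8)
C(u) = sqrt(10)*sqrt(u) (C(u) = sqrt(u + (8*u + u)) = sqrt(u + 9*u) = sqrt(10*u) = sqrt(10)*sqrt(u))
O(g, G) = -1552*g + 10*sqrt(2) (O(g, G) = -1552*g + sqrt(10)*sqrt(-1*(-20)) = -1552*g + sqrt(10)*sqrt(20) = -1552*g + sqrt(10)*(2*sqrt(5)) = -1552*g + 10*sqrt(2))
O(1010, 1802) - 970502 = (-1552*1010 + 10*sqrt(2)) - 970502 = (-1567520 + 10*sqrt(2)) - 970502 = -2538022 + 10*sqrt(2)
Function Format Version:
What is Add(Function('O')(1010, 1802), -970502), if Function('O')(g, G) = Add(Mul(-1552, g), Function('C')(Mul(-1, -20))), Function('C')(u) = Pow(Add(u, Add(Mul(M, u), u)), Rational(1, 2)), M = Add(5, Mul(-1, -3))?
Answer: Add(-2538022, Mul(10, Pow(2, Rational(1, 2)))) ≈ -2.5380e+6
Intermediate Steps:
M = 8 (M = Add(5, 3) = 8)
Function('C')(u) = Mul(Pow(10, Rational(1, 2)), Pow(u, Rational(1, 2))) (Function('C')(u) = Pow(Add(u, Add(Mul(8, u), u)), Rational(1, 2)) = Pow(Add(u, Mul(9, u)), Rational(1, 2)) = Pow(Mul(10, u), Rational(1, 2)) = Mul(Pow(10, Rational(1, 2)), Pow(u, Rational(1, 2))))
Function('O')(g, G) = Add(Mul(-1552, g), Mul(10, Pow(2, Rational(1, 2)))) (Function('O')(g, G) = Add(Mul(-1552, g), Mul(Pow(10, Rational(1, 2)), Pow(Mul(-1, -20), Rational(1, 2)))) = Add(Mul(-1552, g), Mul(Pow(10, Rational(1, 2)), Pow(20, Rational(1, 2)))) = Add(Mul(-1552, g), Mul(Pow(10, Rational(1, 2)), Mul(2, Pow(5, Rational(1, 2))))) = Add(Mul(-1552, g), Mul(10, Pow(2, Rational(1, 2)))))
Add(Function('O')(1010, 1802), -970502) = Add(Add(Mul(-1552, 1010), Mul(10, Pow(2, Rational(1, 2)))), -970502) = Add(Add(-1567520, Mul(10, Pow(2, Rational(1, 2)))), -970502) = Add(-2538022, Mul(10, Pow(2, Rational(1, 2))))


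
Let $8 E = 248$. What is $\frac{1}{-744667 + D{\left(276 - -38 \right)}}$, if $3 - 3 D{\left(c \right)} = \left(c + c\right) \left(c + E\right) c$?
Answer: $- \frac{1}{23421746} \approx -4.2695 \cdot 10^{-8}$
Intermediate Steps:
$E = 31$ ($E = \frac{1}{8} \cdot 248 = 31$)
$D{\left(c \right)} = 1 - \frac{2 c^{2} \left(31 + c\right)}{3}$ ($D{\left(c \right)} = 1 - \frac{\left(c + c\right) \left(c + 31\right) c}{3} = 1 - \frac{2 c \left(31 + c\right) c}{3} = 1 - \frac{2 c^{2} \left(31 + c\right)}{3}$)
$\frac{1}{-744667 + D{\left(276 - -38 \right)}} = \frac{1}{-744667 - \left(-1 + \frac{2 \left(276 - -38\right)^{3}}{3} + \frac{62 \left(276 - -38\right)^{2}}{3}\right)} = \frac{1}{-744667 - \left(-1 + \frac{2 \left(276 + 38\right)^{3}}{3} + \frac{62 \left(276 + 38\right)^{2}}{3}\right)} = \frac{1}{-744667 - \left(-1 + \frac{6112952}{3} + \frac{61918288}{3}\right)} = \frac{1}{-744667 - 22677079} = \frac{1}{-23421746} = - \frac{1}{23421746}$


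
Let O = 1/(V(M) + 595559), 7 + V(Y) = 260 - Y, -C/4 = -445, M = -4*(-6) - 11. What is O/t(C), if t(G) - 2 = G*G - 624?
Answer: 1/1887358964622 ≈ 5.2984e-13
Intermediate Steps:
M = 13 (M = 24 - 11 = 13)
C = 1780 (C = -4*(-445) = 1780)
V(Y) = 253 - Y (V(Y) = -7 + (260 - Y) = 253 - Y)
t(G) = -622 + G² (t(G) = 2 + (G*G - 624) = 2 + (G² - 624) = 2 + (-624 + G²) = -622 + G²)
O = 1/595799 (O = 1/((253 - 1*13) + 595559) = 1/((253 - 13) + 595559) = 1/(240 + 595559) = 1/595799 ≈ 1.6784e-6)
O/t(C) = 1/(595799*(-622 + 1780²)) = 1/(595799*(-622 + 3168400)) = (1/595799)/3167778 = (1/595799)*(1/3167778) = 1/1887358964622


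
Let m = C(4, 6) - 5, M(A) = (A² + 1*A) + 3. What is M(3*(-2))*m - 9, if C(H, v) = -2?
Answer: -240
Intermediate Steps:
M(A) = 3 + A + A² (M(A) = (A² + A) + 3 = (A + A²) + 3 = 3 + A + A²)
m = -7 (m = -2 - 5 = -7)
M(3*(-2))*m - 9 = (3 + 3*(-2) + (3*(-2))²)*(-7) - 9 = (3 - 6 + (-6)²)*(-7) - 9 = (3 - 6 + 36)*(-7) - 9 = 33*(-7) - 9 = -231 - 9 = -240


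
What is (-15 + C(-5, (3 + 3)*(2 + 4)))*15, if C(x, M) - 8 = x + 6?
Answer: -90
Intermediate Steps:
C(x, M) = 14 + x (C(x, M) = 8 + (x + 6) = 8 + (6 + x) = 14 + x)
(-15 + C(-5, (3 + 3)*(2 + 4)))*15 = (-15 + (14 - 5))*15 = (-15 + 9)*15 = -6*15 = -90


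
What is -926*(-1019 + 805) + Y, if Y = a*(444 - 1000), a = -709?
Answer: 592368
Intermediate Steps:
Y = 394204 (Y = -709*(444 - 1000) = -709*(-556) = 394204)
-926*(-1019 + 805) + Y = -926*(-1019 + 805) + 394204 = -926*(-214) + 394204 = 198164 + 394204 = 592368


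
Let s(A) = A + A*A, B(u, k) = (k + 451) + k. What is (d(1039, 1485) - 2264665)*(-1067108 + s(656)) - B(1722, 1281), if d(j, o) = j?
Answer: 1439928713603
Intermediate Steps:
B(u, k) = 451 + 2*k (B(u, k) = (451 + k) + k = 451 + 2*k)
s(A) = A + A²
(d(1039, 1485) - 2264665)*(-1067108 + s(656)) - B(1722, 1281) = (1039 - 2264665)*(-1067108 + 656*(1 + 656)) - (451 + 2*1281) = -2263626*(-1067108 + 656*657) - (451 + 2562) = -2263626*(-1067108 + 430992) - 1*3013 = -2263626*(-636116) - 3013 = 1439928716616 - 3013 = 1439928713603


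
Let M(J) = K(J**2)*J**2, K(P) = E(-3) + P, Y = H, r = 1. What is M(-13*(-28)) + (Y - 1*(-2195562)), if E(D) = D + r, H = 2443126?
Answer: 17559563712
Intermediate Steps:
Y = 2443126
E(D) = 1 + D (E(D) = D + 1 = 1 + D)
K(P) = -2 + P (K(P) = (1 - 3) + P = -2 + P)
M(J) = J**2*(-2 + J**2) (M(J) = (-2 + J**2)*J**2 = J**2*(-2 + J**2))
M(-13*(-28)) + (Y - 1*(-2195562)) = (-13*(-28))**2*(-2 + (-13*(-28))**2) + (2443126 - 1*(-2195562)) = 364**2*(-2 + 364**2) + (2443126 + 2195562) = 132496*(-2 + 132496) + 4638688 = 132496*132494 + 4638688 = 17554925024 + 4638688 = 17559563712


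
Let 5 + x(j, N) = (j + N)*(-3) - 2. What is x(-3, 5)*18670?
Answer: -242710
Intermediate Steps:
x(j, N) = -7 - 3*N - 3*j (x(j, N) = -5 + ((j + N)*(-3) - 2) = -5 + ((N + j)*(-3) - 2) = -5 + ((-3*N - 3*j) - 2) = -5 + (-2 - 3*N - 3*j) = -7 - 3*N - 3*j)
x(-3, 5)*18670 = (-7 - 3*5 - 3*(-3))*18670 = (-7 - 15 + 9)*18670 = -13*18670 = -242710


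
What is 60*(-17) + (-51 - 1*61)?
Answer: -1132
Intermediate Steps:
60*(-17) + (-51 - 1*61) = -1020 + (-51 - 61) = -1020 - 112 = -1132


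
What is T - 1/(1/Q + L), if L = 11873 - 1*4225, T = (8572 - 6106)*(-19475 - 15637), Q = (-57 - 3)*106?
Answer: -4211663122625928/48641279 ≈ -8.6586e+7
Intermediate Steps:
Q = -6360 (Q = -60*106 = -6360)
T = -86586192 (T = 2466*(-35112) = -86586192)
L = 7648 (L = 11873 - 4225 = 7648)
T - 1/(1/Q + L) = -86586192 - 1/(1/(-6360) + 7648) = -86586192 - 1/(-1/6360 + 7648) = -86586192 - 1/48641279/6360 = -86586192 - 1*6360/48641279 = -86586192 - 6360/48641279 = -4211663122625928/48641279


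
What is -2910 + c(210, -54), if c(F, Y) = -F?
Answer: -3120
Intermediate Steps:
-2910 + c(210, -54) = -2910 - 1*210 = -2910 - 210 = -3120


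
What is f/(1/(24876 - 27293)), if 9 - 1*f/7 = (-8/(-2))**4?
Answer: 4178993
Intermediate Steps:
f = -1729 (f = 63 - 7*(-8/(-2))**4 = 63 - 7*(-8*(-1/2))**4 = 63 - 7*4**4 = 63 - 7*256 = 63 - 1792 = -1729)
f/(1/(24876 - 27293)) = -1729/(1/(24876 - 27293)) = -1729/(1/(-2417)) = -1729/(-1/2417) = -1729*(-2417) = 4178993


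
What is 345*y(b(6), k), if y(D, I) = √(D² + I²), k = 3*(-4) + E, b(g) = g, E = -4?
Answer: 690*√73 ≈ 5895.4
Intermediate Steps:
k = -16 (k = 3*(-4) - 4 = -12 - 4 = -16)
345*y(b(6), k) = 345*√(6² + (-16)²) = 345*√(36 + 256) = 345*√292 = 345*(2*√73) = 690*√73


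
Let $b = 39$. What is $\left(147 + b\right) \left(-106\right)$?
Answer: $-19716$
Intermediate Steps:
$\left(147 + b\right) \left(-106\right) = \left(147 + 39\right) \left(-106\right) = 186 \left(-106\right) = -19716$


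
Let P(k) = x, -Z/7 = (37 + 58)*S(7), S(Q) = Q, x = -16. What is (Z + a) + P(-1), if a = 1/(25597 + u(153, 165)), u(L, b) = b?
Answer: -120334301/25762 ≈ -4671.0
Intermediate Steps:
Z = -4655 (Z = -7*(37 + 58)*7 = -665*7 = -7*665 = -4655)
P(k) = -16
a = 1/25762 (a = 1/(25597 + 165) = 1/25762 ≈ 3.8817e-5)
(Z + a) + P(-1) = (-4655 + 1/25762) - 16 = -119922109/25762 - 16 = -120334301/25762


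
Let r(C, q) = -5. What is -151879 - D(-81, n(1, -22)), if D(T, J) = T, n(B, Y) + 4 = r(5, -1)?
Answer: -151798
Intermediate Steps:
n(B, Y) = -9 (n(B, Y) = -4 - 5 = -9)
-151879 - D(-81, n(1, -22)) = -151879 - 1*(-81) = -151879 + 81 = -151798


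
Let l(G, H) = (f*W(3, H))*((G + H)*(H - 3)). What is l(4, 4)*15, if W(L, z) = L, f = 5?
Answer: 1800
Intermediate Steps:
l(G, H) = 15*(-3 + H)*(G + H) (l(G, H) = (5*3)*((G + H)*(H - 3)) = 15*((G + H)*(-3 + H)) = 15*((-3 + H)*(G + H)) = 15*(-3 + H)*(G + H))
l(4, 4)*15 = (-45*4 - 45*4 + 15*4² + 15*4*4)*15 = (-180 - 180 + 15*16 + 240)*15 = (-180 - 180 + 240 + 240)*15 = 120*15 = 1800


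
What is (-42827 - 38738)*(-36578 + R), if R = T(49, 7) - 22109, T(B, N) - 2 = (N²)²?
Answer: 4590804460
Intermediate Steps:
T(B, N) = 2 + N⁴ (T(B, N) = 2 + (N²)² = 2 + N⁴)
R = -19706 (R = (2 + 7⁴) - 22109 = (2 + 2401) - 22109 = 2403 - 22109 = -19706)
(-42827 - 38738)*(-36578 + R) = (-42827 - 38738)*(-36578 - 19706) = -81565*(-56284) = 4590804460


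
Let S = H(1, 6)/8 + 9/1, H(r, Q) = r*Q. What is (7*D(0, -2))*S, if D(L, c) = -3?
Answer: -819/4 ≈ -204.75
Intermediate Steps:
H(r, Q) = Q*r
S = 39/4 (S = (6*1)/8 + 9/1 = 6*(⅛) + 9*1 = ¾ + 9 = 39/4 ≈ 9.7500)
(7*D(0, -2))*S = (7*(-3))*(39/4) = -21*39/4 = -819/4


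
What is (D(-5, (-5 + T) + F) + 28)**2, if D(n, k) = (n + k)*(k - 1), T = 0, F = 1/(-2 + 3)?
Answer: 5329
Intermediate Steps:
F = 1 (F = 1/1 = 1)
D(n, k) = (-1 + k)*(k + n) (D(n, k) = (k + n)*(-1 + k) = (-1 + k)*(k + n))
(D(-5, (-5 + T) + F) + 28)**2 = ((((-5 + 0) + 1)**2 - ((-5 + 0) + 1) - 1*(-5) + ((-5 + 0) + 1)*(-5)) + 28)**2 = (((-5 + 1)**2 - (-5 + 1) + 5 + (-5 + 1)*(-5)) + 28)**2 = (((-4)**2 - 1*(-4) + 5 - 4*(-5)) + 28)**2 = ((16 + 4 + 5 + 20) + 28)**2 = (45 + 28)**2 = 73**2 = 5329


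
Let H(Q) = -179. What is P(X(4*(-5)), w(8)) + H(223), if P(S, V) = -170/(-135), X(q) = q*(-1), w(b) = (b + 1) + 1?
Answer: -4799/27 ≈ -177.74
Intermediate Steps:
w(b) = 2 + b (w(b) = (1 + b) + 1 = 2 + b)
X(q) = -q
P(S, V) = 34/27 (P(S, V) = -170*(-1/135) = 34/27)
P(X(4*(-5)), w(8)) + H(223) = 34/27 - 179 = -4799/27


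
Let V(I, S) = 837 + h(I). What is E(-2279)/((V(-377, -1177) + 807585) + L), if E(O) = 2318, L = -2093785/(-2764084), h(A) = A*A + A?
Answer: 6407146712/2626362844401 ≈ 0.0024396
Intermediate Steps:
h(A) = A + A**2 (h(A) = A**2 + A = A + A**2)
V(I, S) = 837 + I*(1 + I)
L = 2093785/2764084 (L = -2093785*(-1/2764084) = 2093785/2764084 ≈ 0.75750)
E(-2279)/((V(-377, -1177) + 807585) + L) = 2318/(((837 - 377*(1 - 377)) + 807585) + 2093785/2764084) = 2318/(((837 - 377*(-376)) + 807585) + 2093785/2764084) = 2318/(((837 + 141752) + 807585) + 2093785/2764084) = 2318/((142589 + 807585) + 2093785/2764084) = 2318/(950174 + 2093785/2764084) = 2318/(2626362844401/2764084) = 2318*(2764084/2626362844401) = 6407146712/2626362844401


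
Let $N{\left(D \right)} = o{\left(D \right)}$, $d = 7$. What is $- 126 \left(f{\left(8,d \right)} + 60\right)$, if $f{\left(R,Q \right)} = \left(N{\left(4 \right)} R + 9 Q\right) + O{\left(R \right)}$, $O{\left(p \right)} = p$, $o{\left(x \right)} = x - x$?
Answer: $-16506$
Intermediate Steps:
$o{\left(x \right)} = 0$
$N{\left(D \right)} = 0$
$f{\left(R,Q \right)} = R + 9 Q$ ($f{\left(R,Q \right)} = \left(0 R + 9 Q\right) + R = \left(0 + 9 Q\right) + R = 9 Q + R = R + 9 Q$)
$- 126 \left(f{\left(8,d \right)} + 60\right) = - 126 \left(\left(8 + 9 \cdot 7\right) + 60\right) = - 126 \left(\left(8 + 63\right) + 60\right) = - 126 \left(71 + 60\right) = \left(-126\right) 131 = -16506$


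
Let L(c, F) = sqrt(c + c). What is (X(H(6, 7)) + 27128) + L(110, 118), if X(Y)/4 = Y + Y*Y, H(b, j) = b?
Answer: 27296 + 2*sqrt(55) ≈ 27311.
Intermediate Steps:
L(c, F) = sqrt(2)*sqrt(c) (L(c, F) = sqrt(2*c) = sqrt(2)*sqrt(c))
X(Y) = 4*Y + 4*Y**2 (X(Y) = 4*(Y + Y*Y) = 4*(Y + Y**2) = 4*Y + 4*Y**2)
(X(H(6, 7)) + 27128) + L(110, 118) = (4*6*(1 + 6) + 27128) + sqrt(2)*sqrt(110) = (4*6*7 + 27128) + 2*sqrt(55) = (168 + 27128) + 2*sqrt(55) = 27296 + 2*sqrt(55)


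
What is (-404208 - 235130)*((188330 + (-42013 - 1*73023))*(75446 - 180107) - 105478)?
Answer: 4904444152406456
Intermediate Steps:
(-404208 - 235130)*((188330 + (-42013 - 1*73023))*(75446 - 180107) - 105478) = -639338*((188330 + (-42013 - 73023))*(-104661) - 105478) = -639338*((188330 - 115036)*(-104661) - 105478) = -639338*(73294*(-104661) - 105478) = -639338*(-7671023334 - 105478) = -639338*(-7671128812) = 4904444152406456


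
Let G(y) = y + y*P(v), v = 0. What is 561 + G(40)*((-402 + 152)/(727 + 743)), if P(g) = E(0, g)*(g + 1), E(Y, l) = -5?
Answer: 86467/147 ≈ 588.21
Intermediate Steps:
P(g) = -5 - 5*g (P(g) = -5*(g + 1) = -5*(1 + g) = -5 - 5*g)
G(y) = -4*y (G(y) = y + y*(-5 - 5*0) = y + y*(-5 + 0) = y + y*(-5) = y - 5*y = -4*y)
561 + G(40)*((-402 + 152)/(727 + 743)) = 561 + (-4*40)*((-402 + 152)/(727 + 743)) = 561 - (-40000)/1470 = 561 - 160*(-25/147) = 561 + 4000/147 = 86467/147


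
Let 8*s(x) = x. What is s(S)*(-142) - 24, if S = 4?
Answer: -95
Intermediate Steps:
s(x) = x/8
s(S)*(-142) - 24 = ((⅛)*4)*(-142) - 24 = (½)*(-142) - 24 = -71 - 24 = -95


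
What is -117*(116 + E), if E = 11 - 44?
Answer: -9711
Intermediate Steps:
E = -33
-117*(116 + E) = -117*(116 - 33) = -117*83 = -9711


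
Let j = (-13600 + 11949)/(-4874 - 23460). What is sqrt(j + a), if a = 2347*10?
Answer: 3*sqrt(2093569764306)/28334 ≈ 153.20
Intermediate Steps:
j = 1651/28334 (j = -1651/(-28334) = -1651*(-1/28334) = 1651/28334 ≈ 0.058269)
a = 23470
sqrt(j + a) = sqrt(1651/28334 + 23470) = sqrt(665000631/28334) = 3*sqrt(2093569764306)/28334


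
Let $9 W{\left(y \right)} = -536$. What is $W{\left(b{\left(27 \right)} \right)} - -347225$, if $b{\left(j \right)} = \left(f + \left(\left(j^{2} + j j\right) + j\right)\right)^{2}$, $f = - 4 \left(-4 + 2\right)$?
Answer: $\frac{3124489}{9} \approx 3.4717 \cdot 10^{5}$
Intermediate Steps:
$f = 8$ ($f = \left(-4\right) \left(-2\right) = 8$)
$b{\left(j \right)} = \left(8 + j + 2 j^{2}\right)^{2}$ ($b{\left(j \right)} = \left(8 + \left(\left(j^{2} + j j\right) + j\right)\right)^{2} = \left(8 + \left(\left(j^{2} + j^{2}\right) + j\right)\right)^{2} = \left(8 + \left(2 j^{2} + j\right)\right)^{2} = \left(8 + \left(j + 2 j^{2}\right)\right)^{2} = \left(8 + j + 2 j^{2}\right)^{2}$)
$W{\left(y \right)} = - \frac{536}{9}$ ($W{\left(y \right)} = \frac{1}{9} \left(-536\right) = - \frac{536}{9}$)
$W{\left(b{\left(27 \right)} \right)} - -347225 = - \frac{536}{9} - -347225 = - \frac{536}{9} + 347225 = \frac{3124489}{9}$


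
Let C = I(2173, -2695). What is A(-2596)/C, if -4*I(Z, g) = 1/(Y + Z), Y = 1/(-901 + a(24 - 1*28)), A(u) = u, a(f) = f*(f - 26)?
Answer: 1602073728/71 ≈ 2.2564e+7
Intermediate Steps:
a(f) = f*(-26 + f)
Y = -1/781 (Y = 1/(-901 + (24 - 1*28)*(-26 + (24 - 1*28))) = 1/(-901 + (24 - 28)*(-26 + (24 - 28))) = 1/(-901 - 4*(-26 - 4)) = 1/(-901 - 4*(-30)) = 1/(-901 + 120) = 1/(-781) = -1/781 ≈ -0.0012804)
I(Z, g) = -1/(4*(-1/781 + Z))
C = -781/6788448 (C = -781/(-4 + 3124*2173) = -781/(-4 + 6788452) = -781/6788448 ≈ -0.00011505)
A(-2596)/C = -2596/(-781/6788448) = -2596*(-6788448/781) = 1602073728/71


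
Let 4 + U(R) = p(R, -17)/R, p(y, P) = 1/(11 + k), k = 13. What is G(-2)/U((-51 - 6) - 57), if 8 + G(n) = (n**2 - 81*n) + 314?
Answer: -1291392/10945 ≈ -117.99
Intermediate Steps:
p(y, P) = 1/24 (p(y, P) = 1/(11 + 13) = 1/24)
G(n) = 306 + n**2 - 81*n (G(n) = -8 + ((n**2 - 81*n) + 314) = -8 + (314 + n**2 - 81*n) = 306 + n**2 - 81*n)
U(R) = -4 + 1/(24*R)
G(-2)/U((-51 - 6) - 57) = (306 + (-2)**2 - 81*(-2))/(-4 + 1/(24*((-51 - 6) - 57))) = (306 + 4 + 162)/(-4 + 1/(24*(-57 - 57))) = 472/(-4 + (1/24)/(-114)) = 472/(-4 + (1/24)*(-1/114)) = 472/(-4 - 1/2736) = 472/(-10945/2736) = 472*(-2736/10945) = -1291392/10945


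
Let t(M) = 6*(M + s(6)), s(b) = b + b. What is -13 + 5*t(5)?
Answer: 497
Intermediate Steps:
s(b) = 2*b
t(M) = 72 + 6*M (t(M) = 6*(M + 2*6) = 6*(M + 12) = 6*(12 + M) = 72 + 6*M)
-13 + 5*t(5) = -13 + 5*(72 + 6*5) = -13 + 5*(72 + 30) = -13 + 5*102 = -13 + 510 = 497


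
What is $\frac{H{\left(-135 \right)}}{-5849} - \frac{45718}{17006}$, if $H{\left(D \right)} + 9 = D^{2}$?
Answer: $- \frac{288592939}{49734047} \approx -5.8027$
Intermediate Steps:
$H{\left(D \right)} = -9 + D^{2}$
$\frac{H{\left(-135 \right)}}{-5849} - \frac{45718}{17006} = \frac{-9 + \left(-135\right)^{2}}{-5849} - \frac{45718}{17006} = \left(-9 + 18225\right) \left(- \frac{1}{5849}\right) - \frac{22859}{8503} = 18216 \left(- \frac{1}{5849}\right) - \frac{22859}{8503} = - \frac{18216}{5849} - \frac{22859}{8503} = - \frac{288592939}{49734047}$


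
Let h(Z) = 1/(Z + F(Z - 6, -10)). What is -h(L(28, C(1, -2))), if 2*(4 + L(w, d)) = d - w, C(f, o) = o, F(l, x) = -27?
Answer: 1/46 ≈ 0.021739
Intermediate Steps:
L(w, d) = -4 + d/2 - w/2 (L(w, d) = -4 + (d - w)/2 = -4 + (d/2 - w/2) = -4 + d/2 - w/2)
h(Z) = 1/(-27 + Z) (h(Z) = 1/(Z - 27) = 1/(-27 + Z))
-h(L(28, C(1, -2))) = -1/(-27 + (-4 + (½)*(-2) - ½*28)) = -1/(-27 + (-4 - 1 - 14)) = -1/(-27 - 19) = -1/(-46) = -1*(-1/46) = 1/46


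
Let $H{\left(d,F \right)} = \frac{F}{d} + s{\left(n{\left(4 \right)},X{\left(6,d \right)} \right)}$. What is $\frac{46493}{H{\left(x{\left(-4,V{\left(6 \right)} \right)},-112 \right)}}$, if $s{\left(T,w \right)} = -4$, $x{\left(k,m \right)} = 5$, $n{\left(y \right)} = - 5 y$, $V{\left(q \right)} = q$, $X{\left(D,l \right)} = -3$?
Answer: $- \frac{232465}{132} \approx -1761.1$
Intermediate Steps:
$H{\left(d,F \right)} = -4 + \frac{F}{d}$ ($H{\left(d,F \right)} = \frac{F}{d} - 4 = -4 + \frac{F}{d}$)
$\frac{46493}{H{\left(x{\left(-4,V{\left(6 \right)} \right)},-112 \right)}} = \frac{46493}{-4 - \frac{112}{5}} = \frac{46493}{- \frac{132}{5}} = 46493 \left(- \frac{5}{132}\right) = - \frac{232465}{132}$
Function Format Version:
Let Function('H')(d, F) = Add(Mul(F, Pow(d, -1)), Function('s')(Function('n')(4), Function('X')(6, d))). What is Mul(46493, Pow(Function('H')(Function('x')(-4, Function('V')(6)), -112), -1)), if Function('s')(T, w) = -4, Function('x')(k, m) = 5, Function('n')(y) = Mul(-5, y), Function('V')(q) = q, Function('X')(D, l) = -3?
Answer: Rational(-232465, 132) ≈ -1761.1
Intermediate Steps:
Function('H')(d, F) = Add(-4, Mul(F, Pow(d, -1))) (Function('H')(d, F) = Add(Mul(F, Pow(d, -1)), -4) = Add(-4, Mul(F, Pow(d, -1))))
Mul(46493, Pow(Function('H')(Function('x')(-4, Function('V')(6)), -112), -1)) = Mul(46493, Pow(Add(-4, Mul(-112, Pow(5, -1))), -1)) = Mul(46493, Pow(Add(-4, Mul(-112, Rational(1, 5))), -1)) = Mul(46493, Pow(Add(-4, Rational(-112, 5)), -1)) = Mul(46493, Pow(Rational(-132, 5), -1)) = Mul(46493, Rational(-5, 132)) = Rational(-232465, 132)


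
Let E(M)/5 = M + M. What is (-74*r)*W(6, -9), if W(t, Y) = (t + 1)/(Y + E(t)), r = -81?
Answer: 13986/17 ≈ 822.71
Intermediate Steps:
E(M) = 10*M (E(M) = 5*(M + M) = 5*(2*M) = 10*M)
W(t, Y) = (1 + t)/(Y + 10*t) (W(t, Y) = (t + 1)/(Y + 10*t) = (1 + t)/(Y + 10*t))
(-74*r)*W(6, -9) = (-74*(-81))*((1 + 6)/(-9 + 10*6)) = 5994*(7/(-9 + 60)) = 5994*(7/51) = 13986/17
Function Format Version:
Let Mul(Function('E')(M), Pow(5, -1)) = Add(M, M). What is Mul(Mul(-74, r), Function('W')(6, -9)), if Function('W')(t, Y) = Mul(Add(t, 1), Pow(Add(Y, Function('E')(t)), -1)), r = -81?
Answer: Rational(13986, 17) ≈ 822.71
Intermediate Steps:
Function('E')(M) = Mul(10, M) (Function('E')(M) = Mul(5, Add(M, M)) = Mul(5, Mul(2, M)) = Mul(10, M))
Function('W')(t, Y) = Mul(Pow(Add(Y, Mul(10, t)), -1), Add(1, t)) (Function('W')(t, Y) = Mul(Add(t, 1), Pow(Add(Y, Mul(10, t)), -1)) = Mul(Add(1, t), Pow(Add(Y, Mul(10, t)), -1)) = Mul(Pow(Add(Y, Mul(10, t)), -1), Add(1, t)))
Mul(Mul(-74, r), Function('W')(6, -9)) = Mul(Mul(-74, -81), Mul(Pow(Add(-9, Mul(10, 6)), -1), Add(1, 6))) = Mul(5994, Mul(Pow(Add(-9, 60), -1), 7)) = Mul(5994, Mul(Pow(51, -1), 7)) = Mul(5994, Mul(Rational(1, 51), 7)) = Mul(5994, Rational(7, 51)) = Rational(13986, 17)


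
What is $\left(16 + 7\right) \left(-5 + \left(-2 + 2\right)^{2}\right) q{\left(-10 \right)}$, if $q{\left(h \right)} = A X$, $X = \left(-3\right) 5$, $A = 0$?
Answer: $0$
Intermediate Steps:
$X = -15$
$q{\left(h \right)} = 0$ ($q{\left(h \right)} = 0 \left(-15\right) = 0$)
$\left(16 + 7\right) \left(-5 + \left(-2 + 2\right)^{2}\right) q{\left(-10 \right)} = \left(16 + 7\right) \left(-5 + \left(-2 + 2\right)^{2}\right) 0 = 23 \left(-5 + 0^{2}\right) 0 = 23 \left(-5 + 0\right) 0 = 23 \left(-5\right) 0 = \left(-115\right) 0 = 0$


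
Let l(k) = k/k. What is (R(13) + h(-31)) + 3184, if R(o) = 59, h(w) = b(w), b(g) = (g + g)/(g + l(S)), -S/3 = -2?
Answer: 48676/15 ≈ 3245.1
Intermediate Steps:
S = 6 (S = -3*(-2) = 6)
l(k) = 1
b(g) = 2*g/(1 + g) (b(g) = (g + g)/(g + 1) = (2*g)/(1 + g) = 2*g/(1 + g))
h(w) = 2*w/(1 + w)
(R(13) + h(-31)) + 3184 = (59 + 2*(-31)/(1 - 31)) + 3184 = (59 + 2*(-31)/(-30)) + 3184 = (59 + 2*(-31)*(-1/30)) + 3184 = (59 + 31/15) + 3184 = 916/15 + 3184 = 48676/15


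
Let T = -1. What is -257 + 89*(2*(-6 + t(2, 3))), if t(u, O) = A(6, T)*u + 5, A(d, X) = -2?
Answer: -1147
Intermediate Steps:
t(u, O) = 5 - 2*u (t(u, O) = -2*u + 5 = 5 - 2*u)
-257 + 89*(2*(-6 + t(2, 3))) = -257 + 89*(2*(-6 + (5 - 2*2))) = -257 + 89*(2*(-6 + (5 - 4))) = -257 + 89*(2*(-6 + 1)) = -257 + 89*(2*(-5)) = -257 + 89*(-10) = -257 - 890 = -1147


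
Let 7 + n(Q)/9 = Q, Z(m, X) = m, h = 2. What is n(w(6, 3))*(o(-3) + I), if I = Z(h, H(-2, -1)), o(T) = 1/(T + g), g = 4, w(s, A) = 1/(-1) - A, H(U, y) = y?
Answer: -297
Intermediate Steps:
w(s, A) = -1 - A
n(Q) = -63 + 9*Q
o(T) = 1/(4 + T) (o(T) = 1/(T + 4) = 1/(4 + T))
I = 2
n(w(6, 3))*(o(-3) + I) = (-63 + 9*(-1 - 1*3))*(1/(4 - 3) + 2) = (-63 + 9*(-1 - 3))*(1/1 + 2) = (-63 + 9*(-4))*(1 + 2) = (-63 - 36)*3 = -99*3 = -297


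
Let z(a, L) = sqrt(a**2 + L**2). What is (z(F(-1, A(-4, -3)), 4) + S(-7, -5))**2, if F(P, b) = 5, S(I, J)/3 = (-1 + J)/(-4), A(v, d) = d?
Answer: 245/4 + 9*sqrt(41) ≈ 118.88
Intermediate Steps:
S(I, J) = 3/4 - 3*J/4 (S(I, J) = 3*((-1 + J)/(-4)) = 3*((-1 + J)*(-1/4)) = 3*(1/4 - J/4) = 3/4 - 3*J/4)
z(a, L) = sqrt(L**2 + a**2)
(z(F(-1, A(-4, -3)), 4) + S(-7, -5))**2 = (sqrt(4**2 + 5**2) + (3/4 - 3/4*(-5)))**2 = (sqrt(16 + 25) + (3/4 + 15/4))**2 = (sqrt(41) + 9/2)**2 = (9/2 + sqrt(41))**2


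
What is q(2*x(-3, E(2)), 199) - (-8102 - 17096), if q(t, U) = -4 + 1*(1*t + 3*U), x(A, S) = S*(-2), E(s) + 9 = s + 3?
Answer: 25807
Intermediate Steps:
E(s) = -6 + s (E(s) = -9 + (s + 3) = -9 + (3 + s) = -6 + s)
x(A, S) = -2*S
q(t, U) = -4 + t + 3*U (q(t, U) = -4 + 1*(t + 3*U) = -4 + (t + 3*U) = -4 + t + 3*U)
q(2*x(-3, E(2)), 199) - (-8102 - 17096) = (-4 + 2*(-2*(-6 + 2)) + 3*199) - (-8102 - 17096) = (-4 + 2*(-2*(-4)) + 597) - 1*(-25198) = (-4 + 2*8 + 597) + 25198 = (-4 + 16 + 597) + 25198 = 609 + 25198 = 25807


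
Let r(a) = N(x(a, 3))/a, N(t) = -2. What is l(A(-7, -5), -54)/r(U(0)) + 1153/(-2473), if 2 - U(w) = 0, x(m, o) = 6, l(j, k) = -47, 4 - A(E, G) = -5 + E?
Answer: 115078/2473 ≈ 46.534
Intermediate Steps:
A(E, G) = 9 - E (A(E, G) = 4 - (-5 + E) = 4 + (5 - E) = 9 - E)
U(w) = 2 (U(w) = 2 - 1*0 = 2 + 0 = 2)
r(a) = -2/a
l(A(-7, -5), -54)/r(U(0)) + 1153/(-2473) = -47*(-1/1) + 1153/(-2473) = -47/((-2*½)) + 1153*(-1/2473) = -47/(-1) - 1153/2473 = -47*(-1) - 1153/2473 = 47 - 1153/2473 = 115078/2473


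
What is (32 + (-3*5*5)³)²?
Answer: 177951516649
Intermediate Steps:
(32 + (-3*5*5)³)² = (32 + (-15*5)³)² = (32 + (-75)³)² = (32 - 421875)² = (-421843)² = 177951516649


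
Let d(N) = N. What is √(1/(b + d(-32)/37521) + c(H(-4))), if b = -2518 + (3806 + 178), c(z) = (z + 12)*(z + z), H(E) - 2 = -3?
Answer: I*√66561861537491518/55005754 ≈ 4.6903*I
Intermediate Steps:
H(E) = -1 (H(E) = 2 - 3 = -1)
c(z) = 2*z*(12 + z) (c(z) = (12 + z)*(2*z) = 2*z*(12 + z))
b = 1466 (b = -2518 + 3984 = 1466)
√(1/(b + d(-32)/37521) + c(H(-4))) = √(1/(1466 - 32/37521) + 2*(-1)*(12 - 1)) = √(1/(1466 - 32*1/37521) + 2*(-1)*11) = √(1/(1466 - 32/37521) - 22) = √(1/(55005754/37521) - 22) = √(37521/55005754 - 22) = √(-1210089067/55005754) = I*√66561861537491518/55005754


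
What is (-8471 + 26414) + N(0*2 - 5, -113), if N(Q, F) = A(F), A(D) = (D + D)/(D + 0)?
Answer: 17945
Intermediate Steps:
A(D) = 2 (A(D) = (2*D)/D = 2)
N(Q, F) = 2
(-8471 + 26414) + N(0*2 - 5, -113) = (-8471 + 26414) + 2 = 17943 + 2 = 17945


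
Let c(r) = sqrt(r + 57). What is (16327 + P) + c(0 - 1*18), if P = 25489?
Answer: 41816 + sqrt(39) ≈ 41822.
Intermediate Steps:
c(r) = sqrt(57 + r)
(16327 + P) + c(0 - 1*18) = (16327 + 25489) + sqrt(57 + (0 - 1*18)) = 41816 + sqrt(57 + (0 - 18)) = 41816 + sqrt(57 - 18) = 41816 + sqrt(39)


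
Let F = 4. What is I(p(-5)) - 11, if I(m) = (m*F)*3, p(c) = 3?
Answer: 25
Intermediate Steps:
I(m) = 12*m (I(m) = (m*4)*3 = (4*m)*3 = 12*m)
I(p(-5)) - 11 = 12*3 - 11 = 36 - 1*11 = 36 - 11 = 25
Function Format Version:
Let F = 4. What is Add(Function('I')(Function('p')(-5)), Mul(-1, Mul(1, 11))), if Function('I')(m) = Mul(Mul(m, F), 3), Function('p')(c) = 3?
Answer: 25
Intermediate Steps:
Function('I')(m) = Mul(12, m) (Function('I')(m) = Mul(Mul(m, 4), 3) = Mul(Mul(4, m), 3) = Mul(12, m))
Add(Function('I')(Function('p')(-5)), Mul(-1, Mul(1, 11))) = Add(Mul(12, 3), Mul(-1, Mul(1, 11))) = Add(36, Mul(-1, 11)) = Add(36, -11) = 25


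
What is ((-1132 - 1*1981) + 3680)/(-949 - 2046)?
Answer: -567/2995 ≈ -0.18932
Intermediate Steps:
((-1132 - 1*1981) + 3680)/(-949 - 2046) = ((-1132 - 1981) + 3680)/(-2995) = (-3113 + 3680)*(-1/2995) = 567*(-1/2995) = -567/2995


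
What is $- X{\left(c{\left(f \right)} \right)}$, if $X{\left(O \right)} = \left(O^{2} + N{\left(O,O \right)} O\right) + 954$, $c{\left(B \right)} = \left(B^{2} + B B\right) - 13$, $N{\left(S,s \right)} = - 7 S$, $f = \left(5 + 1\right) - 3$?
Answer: $-804$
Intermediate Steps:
$f = 3$ ($f = 6 - 3 = 3$)
$c{\left(B \right)} = -13 + 2 B^{2}$ ($c{\left(B \right)} = \left(B^{2} + B^{2}\right) - 13 = 2 B^{2} - 13 = -13 + 2 B^{2}$)
$X{\left(O \right)} = 954 - 6 O^{2}$ ($X{\left(O \right)} = \left(O^{2} + - 7 O O\right) + 954 = \left(O^{2} - 7 O^{2}\right) + 954 = - 6 O^{2} + 954 = 954 - 6 O^{2}$)
$- X{\left(c{\left(f \right)} \right)} = - (954 - 6 \left(-13 + 2 \cdot 3^{2}\right)^{2}) = - (954 - 6 \left(-13 + 2 \cdot 9\right)^{2}) = - (954 - 6 \left(-13 + 18\right)^{2}) = - (954 - 6 \cdot 5^{2}) = - (954 - 150) = \left(-1\right) 804 = -804$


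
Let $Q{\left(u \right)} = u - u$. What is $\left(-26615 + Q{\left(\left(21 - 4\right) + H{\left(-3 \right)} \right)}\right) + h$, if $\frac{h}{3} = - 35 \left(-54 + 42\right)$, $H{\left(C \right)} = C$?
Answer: $-25355$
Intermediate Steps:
$h = 1260$ ($h = 3 \left(- 35 \left(-54 + 42\right)\right) = 3 \left(\left(-35\right) \left(-12\right)\right) = 3 \cdot 420 = 1260$)
$Q{\left(u \right)} = 0$
$\left(-26615 + Q{\left(\left(21 - 4\right) + H{\left(-3 \right)} \right)}\right) + h = \left(-26615 + 0\right) + 1260 = -26615 + 1260 = -25355$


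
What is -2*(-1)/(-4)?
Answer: -½ ≈ -0.50000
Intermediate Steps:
-2*(-1)/(-4) = 2*(-¼) = -½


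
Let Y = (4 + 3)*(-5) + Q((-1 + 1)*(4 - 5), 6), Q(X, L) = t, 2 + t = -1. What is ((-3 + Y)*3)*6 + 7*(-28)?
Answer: -934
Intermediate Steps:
t = -3 (t = -2 - 1 = -3)
Q(X, L) = -3
Y = -38 (Y = (4 + 3)*(-5) - 3 = 7*(-5) - 3 = -35 - 3 = -38)
((-3 + Y)*3)*6 + 7*(-28) = ((-3 - 38)*3)*6 + 7*(-28) = -41*3*6 - 196 = -123*6 - 196 = -738 - 196 = -934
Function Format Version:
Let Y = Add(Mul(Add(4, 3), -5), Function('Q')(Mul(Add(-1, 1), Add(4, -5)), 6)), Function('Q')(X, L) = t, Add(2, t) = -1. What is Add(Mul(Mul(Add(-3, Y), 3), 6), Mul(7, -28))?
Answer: -934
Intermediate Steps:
t = -3 (t = Add(-2, -1) = -3)
Function('Q')(X, L) = -3
Y = -38 (Y = Add(Mul(Add(4, 3), -5), -3) = Add(Mul(7, -5), -3) = Add(-35, -3) = -38)
Add(Mul(Mul(Add(-3, Y), 3), 6), Mul(7, -28)) = Add(Mul(Mul(Add(-3, -38), 3), 6), Mul(7, -28)) = Add(Mul(Mul(-41, 3), 6), -196) = Add(Mul(-123, 6), -196) = Add(-738, -196) = -934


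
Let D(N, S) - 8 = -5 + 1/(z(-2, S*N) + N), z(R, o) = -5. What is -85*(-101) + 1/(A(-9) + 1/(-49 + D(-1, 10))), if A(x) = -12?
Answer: 28587773/3330 ≈ 8584.9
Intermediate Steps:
D(N, S) = 3 + 1/(-5 + N) (D(N, S) = 8 + (-5 + 1/(-5 + N)) = 3 + 1/(-5 + N))
-85*(-101) + 1/(A(-9) + 1/(-49 + D(-1, 10))) = -85*(-101) + 1/(-12 + 1/(-49 + (-14 + 3*(-1))/(-5 - 1))) = 8585 + 1/(-12 + 1/(-49 + (-14 - 3)/(-6))) = 8585 + 1/(-12 + 1/(-49 - ⅙*(-17))) = 8585 + 1/(-12 + 1/(-49 + 17/6)) = 8585 + 1/(-12 + 1/(-277/6)) = 8585 + 1/(-12 - 6/277) = 8585 + 1/(-3330/277) = 8585 - 277/3330 = 28587773/3330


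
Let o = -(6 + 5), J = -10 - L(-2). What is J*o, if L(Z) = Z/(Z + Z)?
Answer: 231/2 ≈ 115.50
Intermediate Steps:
L(Z) = ½ (L(Z) = Z/((2*Z)) = Z*(1/(2*Z)) = ½)
J = -21/2 (J = -10 - 1*½ = -10 - ½ = -21/2 ≈ -10.500)
o = -11 (o = -1*11 = -11)
J*o = -21/2*(-11) = 231/2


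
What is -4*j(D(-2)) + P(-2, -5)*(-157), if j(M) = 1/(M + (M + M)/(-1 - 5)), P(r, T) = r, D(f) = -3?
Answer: 316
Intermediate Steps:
j(M) = 3/(2*M) (j(M) = 1/(M + (2*M)/(-6)) = 1/(M + (2*M)*(-1/6)) = 1/(M - M/3) = 1/(2*M/3) = 3/(2*M))
-4*j(D(-2)) + P(-2, -5)*(-157) = -6/(-3) - 2*(-157) = -6*(-1)/3 + 314 = -4*(-1/2) + 314 = 2 + 314 = 316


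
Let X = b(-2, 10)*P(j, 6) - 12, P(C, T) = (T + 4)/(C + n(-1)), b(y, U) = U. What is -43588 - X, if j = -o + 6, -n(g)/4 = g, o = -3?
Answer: -566588/13 ≈ -43584.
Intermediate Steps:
n(g) = -4*g
j = 9 (j = -1*(-3) + 6 = 3 + 6 = 9)
P(C, T) = (4 + T)/(4 + C) (P(C, T) = (T + 4)/(C - 4*(-1)) = (4 + T)/(C + 4) = (4 + T)/(4 + C))
X = -56/13 (X = 10*((4 + 6)/(4 + 9)) - 12 = 10*(10/13) - 12 = 100/13 - 12 = -56/13 ≈ -4.3077)
-43588 - X = -43588 - 1*(-56/13) = -43588 + 56/13 = -566588/13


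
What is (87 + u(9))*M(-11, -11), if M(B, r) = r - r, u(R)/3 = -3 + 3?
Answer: 0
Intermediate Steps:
u(R) = 0 (u(R) = 3*(-3 + 3) = 3*0 = 0)
M(B, r) = 0
(87 + u(9))*M(-11, -11) = (87 + 0)*0 = 87*0 = 0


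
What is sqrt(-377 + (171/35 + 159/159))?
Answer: I*sqrt(454615)/35 ≈ 19.264*I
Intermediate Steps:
sqrt(-377 + (171/35 + 159/159)) = sqrt(-377 + (171*(1/35) + 159*(1/159))) = sqrt(-377 + (171/35 + 1)) = sqrt(-377 + 206/35) = sqrt(-12989/35) = I*sqrt(454615)/35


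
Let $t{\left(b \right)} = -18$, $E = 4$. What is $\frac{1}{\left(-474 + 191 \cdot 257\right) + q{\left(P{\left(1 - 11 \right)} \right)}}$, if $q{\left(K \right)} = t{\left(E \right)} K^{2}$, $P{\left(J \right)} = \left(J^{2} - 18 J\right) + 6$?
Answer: $- \frac{1}{1423715} \approx -7.0239 \cdot 10^{-7}$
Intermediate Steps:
$P{\left(J \right)} = 6 + J^{2} - 18 J$
$q{\left(K \right)} = - 18 K^{2}$
$\frac{1}{\left(-474 + 191 \cdot 257\right) + q{\left(P{\left(1 - 11 \right)} \right)}} = \frac{1}{\left(-474 + 191 \cdot 257\right) - 18 \left(6 + \left(1 - 11\right)^{2} - 18 \left(1 - 11\right)\right)^{2}} = \frac{1}{\left(-474 + 49087\right) - 18 \left(6 + \left(1 - 11\right)^{2} - 18 \left(1 - 11\right)\right)^{2}} = \frac{1}{48613 - 18 \left(6 + \left(-10\right)^{2} - -180\right)^{2}} = \frac{1}{48613 - 18 \left(6 + 100 + 180\right)^{2}} = \frac{1}{48613 - 18 \cdot 286^{2}} = \frac{1}{48613 - 1472328} = \frac{1}{-1423715} = - \frac{1}{1423715}$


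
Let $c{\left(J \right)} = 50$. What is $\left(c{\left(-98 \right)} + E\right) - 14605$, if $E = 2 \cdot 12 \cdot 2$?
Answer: $-14507$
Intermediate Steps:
$E = 48$ ($E = 24 \cdot 2 = 48$)
$\left(c{\left(-98 \right)} + E\right) - 14605 = \left(50 + 48\right) - 14605 = 98 - 14605 = -14507$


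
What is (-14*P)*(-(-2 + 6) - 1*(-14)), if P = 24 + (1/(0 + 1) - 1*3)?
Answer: -3080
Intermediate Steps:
P = 22 (P = 24 + (1/1 - 3) = 24 + (1 - 3) = 24 - 2 = 22)
(-14*P)*(-(-2 + 6) - 1*(-14)) = (-14*22)*(-(-2 + 6) - 1*(-14)) = -308*(-1*4 + 14) = -308*(-4 + 14) = -308*10 = -3080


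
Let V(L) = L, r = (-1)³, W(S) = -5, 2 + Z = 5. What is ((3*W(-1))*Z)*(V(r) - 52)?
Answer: 2385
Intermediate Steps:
Z = 3 (Z = -2 + 5 = 3)
r = -1
((3*W(-1))*Z)*(V(r) - 52) = ((3*(-5))*3)*(-1 - 52) = -15*3*(-53) = -45*(-53) = 2385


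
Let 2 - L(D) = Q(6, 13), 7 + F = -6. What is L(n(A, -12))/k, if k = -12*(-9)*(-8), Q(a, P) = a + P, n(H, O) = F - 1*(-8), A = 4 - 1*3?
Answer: 17/864 ≈ 0.019676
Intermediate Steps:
F = -13 (F = -7 - 6 = -13)
A = 1 (A = 4 - 3 = 1)
n(H, O) = -5 (n(H, O) = -13 - 1*(-8) = -13 + 8 = -5)
Q(a, P) = P + a
L(D) = -17 (L(D) = 2 - (13 + 6) = 2 - 1*19 = 2 - 19 = -17)
k = -864 (k = 108*(-8) = -864)
L(n(A, -12))/k = -17/(-864) = -17*(-1/864) = 17/864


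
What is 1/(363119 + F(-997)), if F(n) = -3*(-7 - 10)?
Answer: 1/363170 ≈ 2.7535e-6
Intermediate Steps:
F(n) = 51 (F(n) = -3*(-17) = 51)
1/(363119 + F(-997)) = 1/(363119 + 51) = 1/363170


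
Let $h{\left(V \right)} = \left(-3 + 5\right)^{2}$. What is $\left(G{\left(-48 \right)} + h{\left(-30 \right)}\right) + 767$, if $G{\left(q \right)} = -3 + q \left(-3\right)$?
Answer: $912$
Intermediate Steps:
$G{\left(q \right)} = -3 - 3 q$
$h{\left(V \right)} = 4$ ($h{\left(V \right)} = 2^{2} = 4$)
$\left(G{\left(-48 \right)} + h{\left(-30 \right)}\right) + 767 = \left(\left(-3 - -144\right) + 4\right) + 767 = \left(\left(-3 + 144\right) + 4\right) + 767 = \left(141 + 4\right) + 767 = 145 + 767 = 912$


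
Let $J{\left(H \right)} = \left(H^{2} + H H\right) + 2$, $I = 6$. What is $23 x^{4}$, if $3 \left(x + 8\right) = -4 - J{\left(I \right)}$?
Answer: $30735728$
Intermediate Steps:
$J{\left(H \right)} = 2 + 2 H^{2}$ ($J{\left(H \right)} = \left(H^{2} + H^{2}\right) + 2 = 2 H^{2} + 2 = 2 + 2 H^{2}$)
$x = -34$ ($x = -8 + \frac{-4 - \left(2 + 2 \cdot 6^{2}\right)}{3} = -8 + \frac{-4 - \left(2 + 2 \cdot 36\right)}{3} = -8 + \frac{-4 - \left(2 + 72\right)}{3} = -8 + \frac{-4 - 74}{3} = -8 + \frac{1}{3} \left(-78\right) = -8 - 26 = -34$)
$23 x^{4} = 23 \left(-34\right)^{4} = 23 \cdot 1336336 = 30735728$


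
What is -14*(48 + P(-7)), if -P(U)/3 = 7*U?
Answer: -2730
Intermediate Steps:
P(U) = -21*U
-14*(48 + P(-7)) = -14*(48 - 21*(-7)) = -14*(48 + 147) = -14*195 = -2730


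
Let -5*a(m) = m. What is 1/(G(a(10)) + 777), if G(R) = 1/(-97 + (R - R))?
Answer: 97/75368 ≈ 0.0012870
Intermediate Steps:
a(m) = -m/5
G(R) = -1/97 (G(R) = 1/(-97 + 0) = 1/(-97) = -1/97)
1/(G(a(10)) + 777) = 1/(-1/97 + 777) = 1/(75368/97) = 97/75368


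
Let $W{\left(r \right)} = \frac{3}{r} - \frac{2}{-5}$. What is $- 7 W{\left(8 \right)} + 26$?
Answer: $\frac{823}{40} \approx 20.575$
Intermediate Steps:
$W{\left(r \right)} = \frac{2}{5} + \frac{3}{r}$ ($W{\left(r \right)} = \frac{3}{r} - - \frac{2}{5} = \frac{3}{r} + \frac{2}{5} = \frac{2}{5} + \frac{3}{r}$)
$- 7 W{\left(8 \right)} + 26 = - 7 \left(\frac{2}{5} + \frac{3}{8}\right) + 26 = \left(-7\right) \frac{31}{40} + 26 = - \frac{217}{40} + 26 = \frac{823}{40}$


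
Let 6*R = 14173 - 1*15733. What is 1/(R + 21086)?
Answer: 1/20826 ≈ 4.8017e-5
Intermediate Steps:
R = -260 (R = (14173 - 1*15733)/6 = (14173 - 15733)/6 = (⅙)*(-1560) = -260)
1/(R + 21086) = 1/(-260 + 21086) = 1/20826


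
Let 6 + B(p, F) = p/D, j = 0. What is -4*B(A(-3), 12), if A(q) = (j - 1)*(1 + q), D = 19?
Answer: 448/19 ≈ 23.579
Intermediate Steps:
A(q) = -1 - q (A(q) = (0 - 1)*(1 + q) = -(1 + q) = -1 - q)
B(p, F) = -6 + p/19
-4*B(A(-3), 12) = -4*(-6 + (-1 - 1*(-3))/19) = -4*(-6 + (-1 + 3)/19) = -4*(-6 + (1/19)*2) = -4*(-6 + 2/19) = -4*(-112/19) = 448/19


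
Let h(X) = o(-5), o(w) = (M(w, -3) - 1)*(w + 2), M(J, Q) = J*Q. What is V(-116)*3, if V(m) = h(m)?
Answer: -126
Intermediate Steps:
o(w) = (-1 - 3*w)*(2 + w) (o(w) = (w*(-3) - 1)*(w + 2) = (-3*w - 1)*(2 + w) = (-1 - 3*w)*(2 + w))
h(X) = -42 (h(X) = -2 - 7*(-5) - 3*(-5)**2 = -2 + 35 - 3*25 = -2 + 35 - 75 = -42)
V(m) = -42
V(-116)*3 = -42*3 = -126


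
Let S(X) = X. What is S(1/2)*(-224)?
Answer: -112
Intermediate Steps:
S(1/2)*(-224) = -224/2 = (1/2)*(-224) = -112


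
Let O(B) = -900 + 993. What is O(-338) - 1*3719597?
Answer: -3719504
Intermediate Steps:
O(B) = 93
O(-338) - 1*3719597 = 93 - 1*3719597 = 93 - 3719597 = -3719504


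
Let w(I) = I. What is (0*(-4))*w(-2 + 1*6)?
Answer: 0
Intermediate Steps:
(0*(-4))*w(-2 + 1*6) = (0*(-4))*(-2 + 1*6) = 0*(-2 + 6) = 0*4 = 0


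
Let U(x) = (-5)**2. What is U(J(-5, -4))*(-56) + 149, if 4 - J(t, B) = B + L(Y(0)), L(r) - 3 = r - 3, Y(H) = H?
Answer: -1251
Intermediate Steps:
L(r) = r (L(r) = 3 + (r - 3) = 3 + (-3 + r) = r)
J(t, B) = 4 - B (J(t, B) = 4 - (B + 0) = 4 - B)
U(x) = 25
U(J(-5, -4))*(-56) + 149 = 25*(-56) + 149 = -1400 + 149 = -1251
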